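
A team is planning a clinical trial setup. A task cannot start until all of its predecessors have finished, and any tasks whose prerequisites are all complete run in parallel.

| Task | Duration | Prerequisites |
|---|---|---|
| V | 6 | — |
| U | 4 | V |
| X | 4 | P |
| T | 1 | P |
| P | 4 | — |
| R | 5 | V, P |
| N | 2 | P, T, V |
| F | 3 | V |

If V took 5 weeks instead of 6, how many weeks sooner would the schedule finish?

Actual critical path: V→R = 6+5 = 11 ⇒ 11 weeks.
V lies on that path, so at 5 weeks the path becomes 10 weeks.
No other chain overtakes it, so the finish is 10 weeks.
Change in finish: 10 − 11 = -1 weeks.

1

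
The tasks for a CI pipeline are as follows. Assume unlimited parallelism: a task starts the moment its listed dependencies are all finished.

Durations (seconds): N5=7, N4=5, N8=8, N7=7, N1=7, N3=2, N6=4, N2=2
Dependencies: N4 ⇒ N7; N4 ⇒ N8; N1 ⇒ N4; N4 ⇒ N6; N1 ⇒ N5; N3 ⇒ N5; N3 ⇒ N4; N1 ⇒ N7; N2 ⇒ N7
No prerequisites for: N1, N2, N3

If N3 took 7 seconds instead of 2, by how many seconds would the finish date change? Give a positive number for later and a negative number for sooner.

The binding path is N1→N4→N8 = 7+5+8 = 20; finish at 20 seconds.
N3 is off the critical path — its longest chain is 15 seconds, giving 5 of slack.
That remains the longest chain; total 20 seconds.
Change in finish: 20 − 20 = +0 seconds.

0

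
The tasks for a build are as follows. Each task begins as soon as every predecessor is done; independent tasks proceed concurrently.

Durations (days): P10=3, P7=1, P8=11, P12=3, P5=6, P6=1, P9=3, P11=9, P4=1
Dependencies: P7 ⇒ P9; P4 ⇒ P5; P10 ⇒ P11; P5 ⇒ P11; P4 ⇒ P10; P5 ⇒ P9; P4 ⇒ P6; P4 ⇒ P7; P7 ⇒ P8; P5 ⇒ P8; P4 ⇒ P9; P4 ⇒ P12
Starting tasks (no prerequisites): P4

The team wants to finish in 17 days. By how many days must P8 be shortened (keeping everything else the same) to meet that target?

Current finish: 18 days; target: 17.
P8 is on every critical path, so each day cut from P8 cuts the finish by one (this holds down to a finish of 16).
Need 18 − 17 = 1 day off P8 → P8 becomes 10 days, finish becomes 17.

1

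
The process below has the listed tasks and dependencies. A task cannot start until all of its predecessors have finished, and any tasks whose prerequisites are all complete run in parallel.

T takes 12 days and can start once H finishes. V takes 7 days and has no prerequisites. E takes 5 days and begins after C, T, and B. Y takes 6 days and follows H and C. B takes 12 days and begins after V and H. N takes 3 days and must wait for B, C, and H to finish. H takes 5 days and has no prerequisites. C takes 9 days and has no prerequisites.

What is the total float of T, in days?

2

V→B→E = 7+12+5 = 24 sets the makespan at 24 days.
Longest path through T: 22 days (earliest finish 17, latest finish 19).
So T can slip 19 − 17 = 2 days.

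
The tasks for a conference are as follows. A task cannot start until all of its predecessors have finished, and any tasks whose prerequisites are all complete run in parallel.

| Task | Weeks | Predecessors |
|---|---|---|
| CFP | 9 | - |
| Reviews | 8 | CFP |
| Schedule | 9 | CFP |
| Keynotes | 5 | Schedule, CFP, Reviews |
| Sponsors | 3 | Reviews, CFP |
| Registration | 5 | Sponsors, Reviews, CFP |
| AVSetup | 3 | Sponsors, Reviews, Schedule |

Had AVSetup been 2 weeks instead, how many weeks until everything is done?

25

The binding path is CFP→Reviews→Sponsors→Registration = 9+8+3+5 = 25; finish at 25 weeks.
The longest path through AVSetup is only 23 weeks, so AVSetup has float 2.
The critical path is still CFP→Reviews→Sponsors→Registration; finish is now 25 weeks.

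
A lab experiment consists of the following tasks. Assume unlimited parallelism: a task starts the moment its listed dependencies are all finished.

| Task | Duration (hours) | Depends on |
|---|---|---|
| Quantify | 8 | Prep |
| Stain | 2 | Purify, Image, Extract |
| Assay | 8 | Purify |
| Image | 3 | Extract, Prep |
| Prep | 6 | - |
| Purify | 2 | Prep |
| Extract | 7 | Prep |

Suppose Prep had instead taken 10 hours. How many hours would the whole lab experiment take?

Critical path before the change: Prep→Extract→Image→Stain = 6+7+3+2 = 18 giving 18 hours.
Prep lies on that path, so at 10 hours the path becomes 22 hours.
No other chain overtakes it, so the finish is 22 hours.

22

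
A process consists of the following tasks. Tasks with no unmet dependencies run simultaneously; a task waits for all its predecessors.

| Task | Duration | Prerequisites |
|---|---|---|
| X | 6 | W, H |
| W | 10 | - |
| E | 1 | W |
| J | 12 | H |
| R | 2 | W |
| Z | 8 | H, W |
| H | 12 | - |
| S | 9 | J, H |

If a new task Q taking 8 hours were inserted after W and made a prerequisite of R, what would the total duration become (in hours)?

33

Originally the schedule takes 33 hours.
With Q inserted, R now waits for max(W, Q).
New critical path: H→J→S = 12+12+9 = 33 ⇒ 33 hours.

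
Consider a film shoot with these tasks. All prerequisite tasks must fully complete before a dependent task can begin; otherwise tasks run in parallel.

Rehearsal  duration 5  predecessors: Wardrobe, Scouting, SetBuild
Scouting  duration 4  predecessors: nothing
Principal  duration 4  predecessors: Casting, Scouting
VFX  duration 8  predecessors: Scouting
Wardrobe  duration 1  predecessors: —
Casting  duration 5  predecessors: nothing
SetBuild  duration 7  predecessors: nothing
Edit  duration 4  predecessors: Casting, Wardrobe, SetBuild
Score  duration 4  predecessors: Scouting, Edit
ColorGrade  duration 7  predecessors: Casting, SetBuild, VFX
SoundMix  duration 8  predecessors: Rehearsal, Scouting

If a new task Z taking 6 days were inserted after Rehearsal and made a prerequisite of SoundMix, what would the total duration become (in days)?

Originally the project takes 20 days.
With Z inserted, SoundMix now waits for max(Rehearsal, Scouting, Z).
New critical path: SetBuild→Rehearsal→Z→SoundMix = 7+5+6+8 = 26 ⇒ 26 days.

26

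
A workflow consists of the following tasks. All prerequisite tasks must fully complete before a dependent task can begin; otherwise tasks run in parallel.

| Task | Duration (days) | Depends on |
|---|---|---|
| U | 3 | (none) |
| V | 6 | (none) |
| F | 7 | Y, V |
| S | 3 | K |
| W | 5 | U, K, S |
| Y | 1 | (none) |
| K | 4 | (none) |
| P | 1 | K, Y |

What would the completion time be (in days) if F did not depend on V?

Original critical path: V→F = 6+7 = 13 ⇒ 13 days.
Without V→F, F's earliest start moves from 6 to 1.
After: K→S→W = 4+3+5 = 12 → 12 days.

12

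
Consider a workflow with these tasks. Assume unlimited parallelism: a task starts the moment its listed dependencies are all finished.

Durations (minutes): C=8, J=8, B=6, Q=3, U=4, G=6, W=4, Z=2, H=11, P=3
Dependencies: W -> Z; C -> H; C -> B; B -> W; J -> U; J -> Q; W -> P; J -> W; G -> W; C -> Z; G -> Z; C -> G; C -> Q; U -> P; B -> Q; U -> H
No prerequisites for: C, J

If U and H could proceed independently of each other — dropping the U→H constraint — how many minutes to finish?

21

Original critical path: J→U→H = 8+4+11 = 23 ⇒ 23 minutes.
Without U→H, H's earliest start moves from 12 to 8.
The longest chain is now C→B→W→P = 8+6+4+3 = 21, so the plan takes 21 minutes.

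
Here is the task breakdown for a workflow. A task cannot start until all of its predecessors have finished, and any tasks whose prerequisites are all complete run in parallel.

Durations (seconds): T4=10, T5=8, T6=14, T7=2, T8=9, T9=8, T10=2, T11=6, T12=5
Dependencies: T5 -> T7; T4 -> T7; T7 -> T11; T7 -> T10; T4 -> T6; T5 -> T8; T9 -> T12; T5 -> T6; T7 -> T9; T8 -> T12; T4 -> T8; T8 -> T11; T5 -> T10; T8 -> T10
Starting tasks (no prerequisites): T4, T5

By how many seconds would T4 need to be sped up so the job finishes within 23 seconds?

2

Current finish: 25 seconds; target: 23.
T4 is on every critical path, so each second cut from T4 cuts the finish by one (this holds down to a finish of 23).
Need 25 − 23 = 2 seconds off T4 → T4 becomes 8 seconds, finish becomes 23.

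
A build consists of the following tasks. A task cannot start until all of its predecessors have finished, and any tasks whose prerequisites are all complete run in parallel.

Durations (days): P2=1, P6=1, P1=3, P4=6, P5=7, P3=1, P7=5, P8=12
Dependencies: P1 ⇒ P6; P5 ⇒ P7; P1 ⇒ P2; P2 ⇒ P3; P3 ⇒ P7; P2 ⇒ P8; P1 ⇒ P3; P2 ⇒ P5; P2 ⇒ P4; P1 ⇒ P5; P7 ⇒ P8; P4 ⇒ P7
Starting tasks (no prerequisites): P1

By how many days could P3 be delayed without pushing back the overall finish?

The longest chain is P1→P2→P5→P7→P8 = 3+1+7+5+12 = 28; overall finish 28 days.
Longest path through P3: 22 days (earliest finish 5, latest finish 11).
Float = 28 − 22 = 6.

6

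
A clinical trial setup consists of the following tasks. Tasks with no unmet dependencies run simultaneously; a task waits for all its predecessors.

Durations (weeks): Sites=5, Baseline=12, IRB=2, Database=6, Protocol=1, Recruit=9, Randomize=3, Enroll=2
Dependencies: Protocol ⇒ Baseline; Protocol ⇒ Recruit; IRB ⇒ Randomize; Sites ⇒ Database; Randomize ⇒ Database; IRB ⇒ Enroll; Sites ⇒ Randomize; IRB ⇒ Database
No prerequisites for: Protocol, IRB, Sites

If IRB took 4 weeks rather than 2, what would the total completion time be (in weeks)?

The binding path is Sites→Randomize→Database = 5+3+6 = 14; finish at 14 weeks.
The longest path through IRB is only 11 weeks, so IRB has float 3.
That remains the longest chain; total 14 weeks.

14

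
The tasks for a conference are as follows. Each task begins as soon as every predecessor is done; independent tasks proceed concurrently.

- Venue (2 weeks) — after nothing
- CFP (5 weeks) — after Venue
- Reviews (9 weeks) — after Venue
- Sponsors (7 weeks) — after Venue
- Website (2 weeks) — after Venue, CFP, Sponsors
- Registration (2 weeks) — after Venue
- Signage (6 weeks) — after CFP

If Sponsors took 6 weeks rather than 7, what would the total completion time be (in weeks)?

13

Actual critical path: Venue→CFP→Signage = 2+5+6 = 13 ⇒ 13 weeks.
Sponsors has 2 weeks of float (longest path through it is 11).
That remains the longest chain; total 13 weeks.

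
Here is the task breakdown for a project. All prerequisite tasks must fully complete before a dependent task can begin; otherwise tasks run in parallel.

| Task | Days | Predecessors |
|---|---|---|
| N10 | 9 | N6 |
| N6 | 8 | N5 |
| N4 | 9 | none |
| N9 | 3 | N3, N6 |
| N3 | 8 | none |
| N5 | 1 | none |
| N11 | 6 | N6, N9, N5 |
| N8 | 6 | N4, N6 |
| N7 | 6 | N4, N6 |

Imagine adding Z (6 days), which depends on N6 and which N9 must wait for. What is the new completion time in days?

24

Originally the project takes 18 days.
With Z inserted, N9 now waits for max(N3, N6, Z).
New critical path: N5→N6→Z→N9→N11 = 1+8+6+3+6 = 24 ⇒ 24 days.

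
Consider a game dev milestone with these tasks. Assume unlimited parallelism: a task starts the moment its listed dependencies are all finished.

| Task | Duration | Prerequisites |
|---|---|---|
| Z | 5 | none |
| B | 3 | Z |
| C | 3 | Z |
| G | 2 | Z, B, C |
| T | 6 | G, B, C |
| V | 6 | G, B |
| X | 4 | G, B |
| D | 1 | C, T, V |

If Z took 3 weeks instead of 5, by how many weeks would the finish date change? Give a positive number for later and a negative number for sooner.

Baseline: Z→B→G→T→D = 5+3+2+6+1 = 17 → 17 weeks.
Since Z is critical, the -2 change carries straight to that chain (now 15 weeks).
The critical path is still Z→B→G→T→D; finish is now 15 weeks.
Change in finish: 15 − 17 = -2 weeks.

-2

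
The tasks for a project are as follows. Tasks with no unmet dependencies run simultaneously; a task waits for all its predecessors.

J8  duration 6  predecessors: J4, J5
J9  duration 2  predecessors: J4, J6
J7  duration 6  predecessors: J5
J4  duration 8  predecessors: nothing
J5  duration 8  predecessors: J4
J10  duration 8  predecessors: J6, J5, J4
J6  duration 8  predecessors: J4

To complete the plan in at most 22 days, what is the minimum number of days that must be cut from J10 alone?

Current finish: 24 days; target: 22.
J10 is on every critical path, so each day cut from J10 cuts the finish by one (this holds down to a finish of 22).
Need 24 − 22 = 2 days off J10 → J10 becomes 6 days, finish becomes 22.

2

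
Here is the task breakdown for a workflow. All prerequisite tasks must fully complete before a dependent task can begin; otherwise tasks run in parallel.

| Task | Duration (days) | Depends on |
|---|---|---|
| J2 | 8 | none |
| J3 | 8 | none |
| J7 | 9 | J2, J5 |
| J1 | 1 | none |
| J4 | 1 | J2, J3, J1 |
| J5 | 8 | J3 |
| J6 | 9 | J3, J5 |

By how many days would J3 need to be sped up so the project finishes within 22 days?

Current finish: 25 days; target: 22.
J3 is on every critical path, so each day cut from J3 cuts the finish by one (this holds down to a finish of 18).
Need 25 − 22 = 3 days off J3 → J3 becomes 5 days, finish becomes 22.

3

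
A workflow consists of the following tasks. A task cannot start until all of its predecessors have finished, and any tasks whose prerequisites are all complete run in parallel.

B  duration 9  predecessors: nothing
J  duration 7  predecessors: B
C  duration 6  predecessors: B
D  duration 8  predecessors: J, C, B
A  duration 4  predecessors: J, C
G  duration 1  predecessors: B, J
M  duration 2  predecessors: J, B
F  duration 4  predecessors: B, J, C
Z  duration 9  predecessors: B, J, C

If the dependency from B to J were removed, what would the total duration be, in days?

24

Original critical path: B→J→Z = 9+7+9 = 25 ⇒ 25 days.
Without B→J, J's earliest start moves from 9 to 0.
The longest chain is now B→C→Z = 9+6+9 = 24, so the project takes 24 days.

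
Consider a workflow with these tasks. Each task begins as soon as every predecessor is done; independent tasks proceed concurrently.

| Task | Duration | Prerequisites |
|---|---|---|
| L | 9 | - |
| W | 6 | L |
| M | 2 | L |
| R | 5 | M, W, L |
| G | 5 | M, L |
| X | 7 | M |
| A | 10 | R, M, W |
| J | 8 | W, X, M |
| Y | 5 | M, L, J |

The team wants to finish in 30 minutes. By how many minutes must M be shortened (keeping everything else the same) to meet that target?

1

Current finish: 31 minutes; target: 30.
M is on every critical path, so each minute cut from M cuts the finish by one (this holds down to a finish of 30).
Need 31 − 30 = 1 minute off M → M becomes 1 minute, finish becomes 30.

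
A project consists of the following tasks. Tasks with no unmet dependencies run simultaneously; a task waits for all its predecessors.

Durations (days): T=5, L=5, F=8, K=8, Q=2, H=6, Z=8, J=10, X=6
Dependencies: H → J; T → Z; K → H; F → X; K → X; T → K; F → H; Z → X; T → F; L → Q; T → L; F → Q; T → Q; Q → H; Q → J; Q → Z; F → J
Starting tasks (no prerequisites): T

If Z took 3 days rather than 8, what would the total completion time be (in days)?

Baseline: T→F→Q→H→J = 5+8+2+6+10 = 31 → 31 days.
The longest path through Z is only 29 days, so Z has float 2.
The critical path is still T→F→Q→H→J; finish is now 31 days.

31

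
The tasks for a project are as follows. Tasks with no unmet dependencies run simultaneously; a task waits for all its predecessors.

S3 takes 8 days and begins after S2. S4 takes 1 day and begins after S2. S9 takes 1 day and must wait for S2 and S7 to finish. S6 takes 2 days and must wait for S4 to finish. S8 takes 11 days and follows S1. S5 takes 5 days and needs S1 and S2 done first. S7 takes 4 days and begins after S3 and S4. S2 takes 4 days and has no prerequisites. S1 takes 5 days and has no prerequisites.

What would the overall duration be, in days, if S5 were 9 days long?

The binding path is S2→S3→S7→S9 = 4+8+4+1 = 17; finish at 17 days.
The longest path through S5 is only 10 days, so S5 has float 7.
The critical path is still S2→S3→S7→S9; finish is now 17 days.

17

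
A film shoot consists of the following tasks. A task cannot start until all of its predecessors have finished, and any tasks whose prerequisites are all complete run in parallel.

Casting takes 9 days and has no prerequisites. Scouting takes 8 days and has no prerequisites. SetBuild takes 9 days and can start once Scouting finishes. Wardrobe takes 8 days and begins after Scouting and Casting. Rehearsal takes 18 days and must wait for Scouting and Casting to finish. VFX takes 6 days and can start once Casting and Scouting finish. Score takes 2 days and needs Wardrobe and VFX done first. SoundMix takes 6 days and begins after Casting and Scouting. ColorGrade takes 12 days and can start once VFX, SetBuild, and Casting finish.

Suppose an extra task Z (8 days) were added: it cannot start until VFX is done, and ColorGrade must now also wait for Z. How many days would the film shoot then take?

Originally the film shoot takes 29 days.
With Z inserted, ColorGrade now waits for max(VFX, SetBuild, Casting, Z).
New critical path: Casting→VFX→Z→ColorGrade = 9+6+8+12 = 35 ⇒ 35 days.

35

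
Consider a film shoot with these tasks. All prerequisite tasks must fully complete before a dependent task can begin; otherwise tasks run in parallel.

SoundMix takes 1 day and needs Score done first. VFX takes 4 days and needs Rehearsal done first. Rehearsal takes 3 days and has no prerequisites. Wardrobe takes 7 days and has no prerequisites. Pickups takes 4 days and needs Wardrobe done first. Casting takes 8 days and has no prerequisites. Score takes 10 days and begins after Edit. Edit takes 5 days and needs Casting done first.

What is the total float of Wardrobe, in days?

13

Critical path: Casting→Edit→Score→SoundMix = 8+5+10+1 = 24, so the finish is 24 days.
Longest path through Wardrobe: 11 days (earliest finish 7, latest finish 20).
Slack of Wardrobe = 13 − 0 = 13 days.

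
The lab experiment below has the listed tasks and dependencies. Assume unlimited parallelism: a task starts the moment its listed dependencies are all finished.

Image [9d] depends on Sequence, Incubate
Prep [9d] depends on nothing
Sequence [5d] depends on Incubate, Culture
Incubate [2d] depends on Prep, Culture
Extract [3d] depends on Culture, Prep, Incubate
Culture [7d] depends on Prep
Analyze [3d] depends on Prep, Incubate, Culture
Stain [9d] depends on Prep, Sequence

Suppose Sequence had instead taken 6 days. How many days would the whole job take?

33

The binding path is Prep→Culture→Incubate→Sequence→Image = 9+7+2+5+9 = 32; finish at 32 days.
Sequence lies on that path, so at 6 days the path becomes 33 days.
That remains the longest chain; total 33 days.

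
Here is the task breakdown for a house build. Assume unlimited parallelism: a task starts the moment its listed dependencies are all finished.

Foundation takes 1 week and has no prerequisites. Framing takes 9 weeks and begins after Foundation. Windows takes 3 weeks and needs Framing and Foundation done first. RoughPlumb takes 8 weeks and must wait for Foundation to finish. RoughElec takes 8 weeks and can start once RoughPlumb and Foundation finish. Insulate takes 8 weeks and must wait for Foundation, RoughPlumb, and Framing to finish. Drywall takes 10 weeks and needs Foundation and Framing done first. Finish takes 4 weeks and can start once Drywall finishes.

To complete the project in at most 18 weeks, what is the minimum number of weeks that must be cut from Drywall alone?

Current finish: 24 weeks; target: 18.
Drywall is on every critical path, so each week cut from Drywall cuts the finish by one (this holds down to a finish of 18).
Need 24 − 18 = 6 weeks off Drywall → Drywall becomes 4 weeks, finish becomes 18.

6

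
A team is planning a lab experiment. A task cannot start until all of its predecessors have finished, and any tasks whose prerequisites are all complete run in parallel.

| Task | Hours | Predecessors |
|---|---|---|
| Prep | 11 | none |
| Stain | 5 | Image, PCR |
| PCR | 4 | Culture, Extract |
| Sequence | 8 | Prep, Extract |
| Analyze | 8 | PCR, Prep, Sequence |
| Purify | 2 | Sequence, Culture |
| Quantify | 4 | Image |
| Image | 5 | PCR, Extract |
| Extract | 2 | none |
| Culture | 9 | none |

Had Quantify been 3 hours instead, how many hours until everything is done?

27

Critical path before the change: Prep→Sequence→Analyze = 11+8+8 = 27 giving 27 hours.
Quantify has 5 hours of float (longest path through it is 22).
The critical path is still Prep→Sequence→Analyze; finish is now 27 hours.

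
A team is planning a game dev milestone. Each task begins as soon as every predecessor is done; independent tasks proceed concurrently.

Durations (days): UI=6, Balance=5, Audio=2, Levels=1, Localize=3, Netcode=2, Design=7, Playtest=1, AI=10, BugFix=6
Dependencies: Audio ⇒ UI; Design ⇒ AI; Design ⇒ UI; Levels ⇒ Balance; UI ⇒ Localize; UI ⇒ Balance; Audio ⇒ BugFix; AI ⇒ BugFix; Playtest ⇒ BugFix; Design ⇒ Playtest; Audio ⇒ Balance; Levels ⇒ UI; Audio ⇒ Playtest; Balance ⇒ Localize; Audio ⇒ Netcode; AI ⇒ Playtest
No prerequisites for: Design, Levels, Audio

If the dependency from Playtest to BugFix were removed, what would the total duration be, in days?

23

Before: longest chain Design→AI→Playtest→BugFix = 7+10+1+6 = 24, finish 24.
Without Playtest→BugFix, BugFix's earliest start moves from 18 to 17.
New critical path: Design→AI→BugFix = 7+10+6 = 23 ⇒ 23 days.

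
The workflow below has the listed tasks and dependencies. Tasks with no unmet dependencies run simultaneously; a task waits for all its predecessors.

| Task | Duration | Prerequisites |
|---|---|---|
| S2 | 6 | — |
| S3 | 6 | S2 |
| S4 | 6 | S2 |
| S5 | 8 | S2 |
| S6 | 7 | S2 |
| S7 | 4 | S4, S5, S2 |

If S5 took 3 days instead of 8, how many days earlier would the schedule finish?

2

Critical path before the change: S2→S5→S7 = 6+8+4 = 18 giving 18 days.
S5 lies on that path, so at 3 days the path becomes 13 days.
The binding chain switches to S2→S4→S7 = 6+6+4 = 16; finish 16 days.
Change in finish: 16 − 18 = -2 days.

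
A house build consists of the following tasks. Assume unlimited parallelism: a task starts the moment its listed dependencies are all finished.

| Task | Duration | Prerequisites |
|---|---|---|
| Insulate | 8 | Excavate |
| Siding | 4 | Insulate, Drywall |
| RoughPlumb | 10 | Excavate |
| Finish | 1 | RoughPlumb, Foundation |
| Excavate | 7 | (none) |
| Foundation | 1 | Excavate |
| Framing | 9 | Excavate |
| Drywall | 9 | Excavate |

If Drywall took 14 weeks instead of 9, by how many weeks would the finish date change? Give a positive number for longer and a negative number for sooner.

5

Actual critical path: Excavate→Drywall→Siding = 7+9+4 = 20 ⇒ 20 weeks.
Drywall lies on that path, so at 14 weeks the path becomes 25 weeks.
No other chain overtakes it, so the finish is 25 weeks.
Change in finish: 25 − 20 = +5 weeks.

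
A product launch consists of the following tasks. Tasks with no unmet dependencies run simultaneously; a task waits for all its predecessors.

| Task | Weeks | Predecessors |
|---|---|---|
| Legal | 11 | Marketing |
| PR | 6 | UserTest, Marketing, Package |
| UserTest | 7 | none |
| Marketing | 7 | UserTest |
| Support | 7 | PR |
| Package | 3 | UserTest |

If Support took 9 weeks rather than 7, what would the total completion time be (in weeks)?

As given, the longest chain is UserTest→Marketing→PR→Support = 7+7+6+7 = 27, so the finish is 27 weeks.
Since Support is critical, the +2 change carries straight to that chain (now 29 weeks).
That remains the longest chain; total 29 weeks.

29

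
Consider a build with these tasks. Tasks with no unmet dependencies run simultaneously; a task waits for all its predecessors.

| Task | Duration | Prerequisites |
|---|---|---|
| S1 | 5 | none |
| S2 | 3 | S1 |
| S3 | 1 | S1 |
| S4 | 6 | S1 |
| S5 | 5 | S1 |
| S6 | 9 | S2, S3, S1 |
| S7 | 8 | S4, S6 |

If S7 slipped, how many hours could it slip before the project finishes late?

Critical path: S1→S2→S6→S7 = 5+3+9+8 = 25, so the finish is 25 hours.
Longest path through S7: 25 hours (earliest finish 25, latest finish 25).
Float = 25 − 25 = 0.

0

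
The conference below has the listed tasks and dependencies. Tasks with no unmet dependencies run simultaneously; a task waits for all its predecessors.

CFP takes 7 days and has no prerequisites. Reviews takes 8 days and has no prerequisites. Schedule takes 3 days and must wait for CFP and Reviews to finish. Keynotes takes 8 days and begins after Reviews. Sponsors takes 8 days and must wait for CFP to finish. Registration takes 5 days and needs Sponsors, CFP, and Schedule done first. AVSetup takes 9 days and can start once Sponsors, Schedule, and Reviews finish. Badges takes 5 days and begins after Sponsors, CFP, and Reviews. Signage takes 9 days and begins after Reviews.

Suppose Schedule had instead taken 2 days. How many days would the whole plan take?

Actual critical path: CFP→Sponsors→AVSetup = 7+8+9 = 24 ⇒ 24 days.
The longest path through Schedule is only 20 days, so Schedule has float 4.
That remains the longest chain; total 24 days.

24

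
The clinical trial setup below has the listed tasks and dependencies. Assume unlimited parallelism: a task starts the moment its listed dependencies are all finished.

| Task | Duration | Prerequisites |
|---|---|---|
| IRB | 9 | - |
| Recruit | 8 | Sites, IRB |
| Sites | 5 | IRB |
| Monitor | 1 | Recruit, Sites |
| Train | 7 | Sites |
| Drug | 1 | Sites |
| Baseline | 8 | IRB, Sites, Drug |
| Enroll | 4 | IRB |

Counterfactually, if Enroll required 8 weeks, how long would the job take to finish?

23

The binding path is IRB→Sites→Recruit→Monitor = 9+5+8+1 = 23; finish at 23 weeks.
The longest path through Enroll is only 13 weeks, so Enroll has float 10.
No other chain overtakes it, so the finish is 23 weeks.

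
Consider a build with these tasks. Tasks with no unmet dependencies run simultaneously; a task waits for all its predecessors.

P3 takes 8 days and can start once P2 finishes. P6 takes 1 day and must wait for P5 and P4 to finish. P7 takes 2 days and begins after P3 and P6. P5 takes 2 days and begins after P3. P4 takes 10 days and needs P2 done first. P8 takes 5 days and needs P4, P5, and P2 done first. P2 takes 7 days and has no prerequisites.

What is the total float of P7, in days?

P2→P3→P5→P8 = 7+8+2+5 = 22 sets the makespan at 22 days.
P7 finishes as early as 20 and must finish by 22.
Float = 22 − 20 = 2.

2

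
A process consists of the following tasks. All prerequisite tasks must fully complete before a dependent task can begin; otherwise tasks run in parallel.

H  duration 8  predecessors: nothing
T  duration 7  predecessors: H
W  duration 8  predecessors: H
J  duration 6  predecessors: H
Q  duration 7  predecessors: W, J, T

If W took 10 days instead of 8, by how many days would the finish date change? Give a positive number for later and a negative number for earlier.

The binding path is H→W→Q = 8+8+7 = 23; finish at 23 days.
W lies on that path, so at 10 days the path becomes 25 days.
The critical path is still H→W→Q; finish is now 25 days.
Change in finish: 25 − 23 = +2 days.

2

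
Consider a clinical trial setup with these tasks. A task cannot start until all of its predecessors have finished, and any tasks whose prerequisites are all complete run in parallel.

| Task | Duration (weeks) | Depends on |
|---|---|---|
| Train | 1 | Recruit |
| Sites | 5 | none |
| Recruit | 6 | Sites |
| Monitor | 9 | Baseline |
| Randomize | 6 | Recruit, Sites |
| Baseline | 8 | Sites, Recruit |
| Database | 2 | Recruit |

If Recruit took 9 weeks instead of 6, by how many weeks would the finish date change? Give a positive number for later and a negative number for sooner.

3

Baseline: Sites→Recruit→Baseline→Monitor = 5+6+8+9 = 28 → 28 weeks.
Recruit lies on that path, so at 9 weeks the path becomes 31 weeks.
No other chain overtakes it, so the finish is 31 weeks.
Change in finish: 31 − 28 = +3 weeks.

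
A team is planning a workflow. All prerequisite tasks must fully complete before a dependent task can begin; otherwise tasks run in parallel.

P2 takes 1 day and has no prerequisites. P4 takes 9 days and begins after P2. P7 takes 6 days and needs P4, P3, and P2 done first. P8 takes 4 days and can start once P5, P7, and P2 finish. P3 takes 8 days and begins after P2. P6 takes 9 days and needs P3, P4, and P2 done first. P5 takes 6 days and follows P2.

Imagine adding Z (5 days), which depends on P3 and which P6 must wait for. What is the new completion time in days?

23

Originally the job takes 20 days.
With Z inserted, P6 now waits for max(P3, P4, P2, Z).
New critical path: P2→P3→Z→P6 = 1+8+5+9 = 23 ⇒ 23 days.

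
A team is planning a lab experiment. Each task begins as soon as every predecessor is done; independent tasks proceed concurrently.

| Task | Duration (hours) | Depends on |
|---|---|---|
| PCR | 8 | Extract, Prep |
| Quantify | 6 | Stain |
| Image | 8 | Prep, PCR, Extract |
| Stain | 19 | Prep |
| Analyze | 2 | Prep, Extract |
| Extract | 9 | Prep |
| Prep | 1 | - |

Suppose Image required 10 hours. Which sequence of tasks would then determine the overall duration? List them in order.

Baseline: Prep→Extract→PCR→Image = 1+9+8+8 = 26 → 26 hours.
Since Image is critical, the +2 change carries straight to that chain (now 28 hours).
No other chain overtakes it, so the finish is 28 hours.

Prep, Extract, PCR, Image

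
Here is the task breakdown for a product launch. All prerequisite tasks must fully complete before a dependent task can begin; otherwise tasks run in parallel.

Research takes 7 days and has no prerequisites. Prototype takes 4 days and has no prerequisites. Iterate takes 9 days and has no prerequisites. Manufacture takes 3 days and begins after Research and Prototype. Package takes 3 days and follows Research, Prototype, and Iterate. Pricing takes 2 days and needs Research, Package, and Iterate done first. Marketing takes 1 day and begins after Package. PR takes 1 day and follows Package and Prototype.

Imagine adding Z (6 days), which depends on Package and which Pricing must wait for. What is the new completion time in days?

20

Originally the job takes 14 days.
With Z inserted, Pricing now waits for max(Research, Package, Iterate, Z).
New critical path: Iterate→Package→Z→Pricing = 9+3+6+2 = 20 ⇒ 20 days.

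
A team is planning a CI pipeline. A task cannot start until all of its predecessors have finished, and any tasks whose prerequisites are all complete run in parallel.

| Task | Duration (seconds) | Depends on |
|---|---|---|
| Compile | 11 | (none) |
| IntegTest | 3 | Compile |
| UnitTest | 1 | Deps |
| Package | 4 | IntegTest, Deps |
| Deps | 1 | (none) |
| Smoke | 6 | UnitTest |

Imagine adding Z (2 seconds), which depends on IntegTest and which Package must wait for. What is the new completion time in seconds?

Originally the schedule takes 18 seconds.
With Z inserted, Package now waits for max(IntegTest, Deps, Z).
New critical path: Compile→IntegTest→Z→Package = 11+3+2+4 = 20 ⇒ 20 seconds.

20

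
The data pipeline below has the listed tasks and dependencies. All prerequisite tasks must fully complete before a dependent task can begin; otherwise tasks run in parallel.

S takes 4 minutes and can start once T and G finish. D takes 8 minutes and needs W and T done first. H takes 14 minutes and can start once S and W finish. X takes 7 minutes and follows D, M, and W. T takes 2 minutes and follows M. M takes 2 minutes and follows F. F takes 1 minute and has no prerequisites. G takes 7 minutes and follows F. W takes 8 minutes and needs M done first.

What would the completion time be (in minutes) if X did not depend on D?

26

With the dependency in place, F→M→W→D→X = 1+2+8+8+7 = 26 sets the finish at 26 minutes.
Without D→X, X's earliest start moves from 19 to 11.
The longest chain is now F→G→S→H = 1+7+4+14 = 26, so the project takes 26 minutes.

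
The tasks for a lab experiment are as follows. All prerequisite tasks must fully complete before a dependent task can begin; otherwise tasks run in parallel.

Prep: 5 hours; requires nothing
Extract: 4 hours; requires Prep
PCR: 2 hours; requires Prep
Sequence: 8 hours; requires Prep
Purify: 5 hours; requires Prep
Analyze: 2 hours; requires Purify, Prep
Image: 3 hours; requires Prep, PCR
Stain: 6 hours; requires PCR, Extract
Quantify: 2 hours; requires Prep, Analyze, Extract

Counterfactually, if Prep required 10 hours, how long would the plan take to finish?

20

Critical path before the change: Prep→Extract→Stain = 5+4+6 = 15 giving 15 hours.
Since Prep is critical, the +5 change carries straight to that chain (now 20 hours).
No other chain overtakes it, so the finish is 20 hours.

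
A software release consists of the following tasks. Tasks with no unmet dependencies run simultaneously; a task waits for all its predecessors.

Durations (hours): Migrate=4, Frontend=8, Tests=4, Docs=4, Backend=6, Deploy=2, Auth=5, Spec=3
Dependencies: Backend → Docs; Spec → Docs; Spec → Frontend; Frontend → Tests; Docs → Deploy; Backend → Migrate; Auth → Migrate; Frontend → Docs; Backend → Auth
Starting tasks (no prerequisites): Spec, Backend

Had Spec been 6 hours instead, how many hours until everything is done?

20

As given, the longest chain is Spec→Frontend→Docs→Deploy = 3+8+4+2 = 17, so the finish is 17 hours.
Since Spec is critical, the +3 change carries straight to that chain (now 20 hours).
No other chain overtakes it, so the finish is 20 hours.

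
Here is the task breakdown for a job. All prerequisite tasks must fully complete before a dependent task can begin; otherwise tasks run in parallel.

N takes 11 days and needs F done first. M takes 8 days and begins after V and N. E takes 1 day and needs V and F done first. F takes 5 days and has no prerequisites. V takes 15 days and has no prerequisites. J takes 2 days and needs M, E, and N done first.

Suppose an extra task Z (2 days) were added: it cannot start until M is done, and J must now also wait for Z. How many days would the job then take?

Originally the job takes 26 days.
With Z inserted, J now waits for max(M, E, N, Z).
New critical path: F→N→M→Z→J = 5+11+8+2+2 = 28 ⇒ 28 days.

28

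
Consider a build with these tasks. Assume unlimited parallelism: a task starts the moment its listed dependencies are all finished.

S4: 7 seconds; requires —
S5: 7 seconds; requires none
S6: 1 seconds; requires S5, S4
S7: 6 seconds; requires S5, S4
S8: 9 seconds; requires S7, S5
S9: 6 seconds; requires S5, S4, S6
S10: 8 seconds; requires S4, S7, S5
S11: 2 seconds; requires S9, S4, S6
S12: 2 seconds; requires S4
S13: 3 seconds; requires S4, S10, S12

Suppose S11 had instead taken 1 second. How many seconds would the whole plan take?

24

Actual critical path: S4→S7→S10→S13 = 7+6+8+3 = 24 ⇒ 24 seconds.
The longest path through S11 is only 16 seconds, so S11 has float 8.
No other chain overtakes it, so the finish is 24 seconds.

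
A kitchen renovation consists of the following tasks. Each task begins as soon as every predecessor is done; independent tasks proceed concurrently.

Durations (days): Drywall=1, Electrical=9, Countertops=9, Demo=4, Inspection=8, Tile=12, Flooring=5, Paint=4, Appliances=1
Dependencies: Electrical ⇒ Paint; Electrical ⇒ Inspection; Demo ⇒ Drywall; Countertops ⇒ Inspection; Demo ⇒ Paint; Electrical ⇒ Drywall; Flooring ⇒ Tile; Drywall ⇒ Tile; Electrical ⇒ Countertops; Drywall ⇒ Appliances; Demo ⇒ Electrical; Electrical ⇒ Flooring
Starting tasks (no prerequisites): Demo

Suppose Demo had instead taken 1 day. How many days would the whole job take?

Actual critical path: Demo→Electrical→Flooring→Tile = 4+9+5+12 = 30 ⇒ 30 days.
Since Demo is critical, the -3 change carries straight to that chain (now 27 days).
The critical path is still Demo→Electrical→Flooring→Tile; finish is now 27 days.

27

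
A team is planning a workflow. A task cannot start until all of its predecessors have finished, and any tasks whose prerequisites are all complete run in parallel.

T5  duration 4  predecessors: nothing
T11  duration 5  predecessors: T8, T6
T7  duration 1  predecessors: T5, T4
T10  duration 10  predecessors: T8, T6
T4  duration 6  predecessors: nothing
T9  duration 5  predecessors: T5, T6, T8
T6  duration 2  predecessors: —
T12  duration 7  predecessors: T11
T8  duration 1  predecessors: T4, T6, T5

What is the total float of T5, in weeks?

2

The longest chain is T4→T8→T11→T12 = 6+1+5+7 = 19; overall finish 19 weeks.
T5 finishes as early as 4 and must finish by 6.
So T5 can slip 6 − 4 = 2 weeks.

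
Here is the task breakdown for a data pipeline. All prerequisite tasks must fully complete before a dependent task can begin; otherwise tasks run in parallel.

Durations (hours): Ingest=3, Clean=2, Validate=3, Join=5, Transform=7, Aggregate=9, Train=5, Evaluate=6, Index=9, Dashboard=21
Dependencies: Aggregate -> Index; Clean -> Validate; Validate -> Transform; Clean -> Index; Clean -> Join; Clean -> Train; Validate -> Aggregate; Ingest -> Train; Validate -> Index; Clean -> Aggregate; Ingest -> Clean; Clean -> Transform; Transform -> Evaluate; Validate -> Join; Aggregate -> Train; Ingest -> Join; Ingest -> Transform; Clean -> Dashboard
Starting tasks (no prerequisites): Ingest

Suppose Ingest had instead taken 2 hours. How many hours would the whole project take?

25

Baseline: Ingest→Clean→Validate→Aggregate→Index = 3+2+3+9+9 = 26 → 26 hours.
Ingest lies on that path, so at 2 hours the path becomes 25 hours.
The critical path is still Ingest→Clean→Validate→Aggregate→Index; finish is now 25 hours.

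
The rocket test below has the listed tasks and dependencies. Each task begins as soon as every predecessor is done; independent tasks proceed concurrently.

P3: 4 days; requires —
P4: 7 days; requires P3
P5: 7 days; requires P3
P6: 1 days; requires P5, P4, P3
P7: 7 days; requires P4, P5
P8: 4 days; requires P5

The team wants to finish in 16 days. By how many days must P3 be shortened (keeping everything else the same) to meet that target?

Current finish: 18 days; target: 16.
P3 is on every critical path, so each day cut from P3 cuts the finish by one (this holds down to a finish of 15).
Need 18 − 16 = 2 days off P3 → P3 becomes 2 days, finish becomes 16.

2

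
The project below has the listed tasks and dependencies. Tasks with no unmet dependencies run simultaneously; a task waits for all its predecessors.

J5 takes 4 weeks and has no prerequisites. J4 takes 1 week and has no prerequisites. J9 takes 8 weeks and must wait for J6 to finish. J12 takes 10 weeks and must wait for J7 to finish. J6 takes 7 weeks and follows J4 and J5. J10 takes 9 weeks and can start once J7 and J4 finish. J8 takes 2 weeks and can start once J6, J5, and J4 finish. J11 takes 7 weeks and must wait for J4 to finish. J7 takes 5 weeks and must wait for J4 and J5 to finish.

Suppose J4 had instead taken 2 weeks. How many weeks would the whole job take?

19

Actual critical path: J5→J6→J9 = 4+7+8 = 19 ⇒ 19 weeks.
J4 has 3 weeks of float (longest path through it is 16).
No other chain overtakes it, so the finish is 19 weeks.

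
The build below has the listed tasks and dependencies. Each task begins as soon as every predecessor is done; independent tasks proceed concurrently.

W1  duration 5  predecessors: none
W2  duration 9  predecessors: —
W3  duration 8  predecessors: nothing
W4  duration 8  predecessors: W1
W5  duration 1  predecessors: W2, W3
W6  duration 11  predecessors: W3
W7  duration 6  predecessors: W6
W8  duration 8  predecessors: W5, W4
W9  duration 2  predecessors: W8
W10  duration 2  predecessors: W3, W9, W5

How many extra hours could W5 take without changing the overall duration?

Critical path: W1→W4→W8→W9→W10 = 5+8+8+2+2 = 25, so the finish is 25 hours.
W5 finishes as early as 10 and must finish by 13.
Slack of W5 = 12 − 9 = 3 hours.

3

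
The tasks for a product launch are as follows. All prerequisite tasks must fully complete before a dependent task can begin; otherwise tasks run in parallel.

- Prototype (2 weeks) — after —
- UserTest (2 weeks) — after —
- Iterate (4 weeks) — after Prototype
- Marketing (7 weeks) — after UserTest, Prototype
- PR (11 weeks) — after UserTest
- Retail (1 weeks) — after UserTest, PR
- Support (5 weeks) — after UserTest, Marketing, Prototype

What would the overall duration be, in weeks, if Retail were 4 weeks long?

17

The binding path is UserTest→PR→Retail = 2+11+1 = 14; finish at 14 weeks.
Retail lies on that path, so at 4 weeks the path becomes 17 weeks.
The critical path is still UserTest→PR→Retail; finish is now 17 weeks.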